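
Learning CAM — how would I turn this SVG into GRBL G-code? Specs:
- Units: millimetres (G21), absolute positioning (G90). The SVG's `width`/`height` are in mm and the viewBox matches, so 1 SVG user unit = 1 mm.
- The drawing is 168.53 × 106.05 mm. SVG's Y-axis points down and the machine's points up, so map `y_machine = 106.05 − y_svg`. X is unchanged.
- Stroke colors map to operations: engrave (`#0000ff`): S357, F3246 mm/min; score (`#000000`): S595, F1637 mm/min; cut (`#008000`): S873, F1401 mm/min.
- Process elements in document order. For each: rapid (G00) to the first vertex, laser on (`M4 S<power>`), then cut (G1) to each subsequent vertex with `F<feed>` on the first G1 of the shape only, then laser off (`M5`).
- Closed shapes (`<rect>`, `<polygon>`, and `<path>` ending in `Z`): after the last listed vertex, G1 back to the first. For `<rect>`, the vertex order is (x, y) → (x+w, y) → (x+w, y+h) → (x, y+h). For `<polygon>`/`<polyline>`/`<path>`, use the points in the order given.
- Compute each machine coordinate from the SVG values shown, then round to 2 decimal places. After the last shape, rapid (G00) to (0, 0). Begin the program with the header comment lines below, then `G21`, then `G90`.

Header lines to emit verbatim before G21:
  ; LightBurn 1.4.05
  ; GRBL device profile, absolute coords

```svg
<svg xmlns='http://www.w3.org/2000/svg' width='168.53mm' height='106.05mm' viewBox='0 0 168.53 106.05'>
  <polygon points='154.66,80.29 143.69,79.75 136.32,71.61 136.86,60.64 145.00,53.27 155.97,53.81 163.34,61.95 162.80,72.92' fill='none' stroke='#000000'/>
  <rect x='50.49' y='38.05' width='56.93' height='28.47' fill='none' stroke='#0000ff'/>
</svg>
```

; LightBurn 1.4.05
; GRBL device profile, absolute coords
G21
G90
G00 X154.66 Y25.76
M4 S595
G1 X143.69 Y26.30 F1637
G1 X136.32 Y34.44
G1 X136.86 Y45.41
G1 X145.00 Y52.78
G1 X155.97 Y52.24
G1 X163.34 Y44.10
G1 X162.80 Y33.13
G1 X154.66 Y25.76
M5
G00 X50.49 Y68.00
M4 S357
G1 X107.42 Y68.00 F3246
G1 X107.42 Y39.53
G1 X50.49 Y39.53
G1 X50.49 Y68.00
M5
G00 X0.00 Y0.00

viewBox `0 0 168.53 106.05` with mm width/height → 1 unit = 1 mm. Flip: y_m = 106.05 − y_svg.

**Shape 1** — `<polygon>` regular polygon, stroke `#000000` → score (S595, F1637). Machine vertices: (154.66,25.76) → (143.69,26.30) → (136.32,34.44) → (136.86,45.41) → (145.00,52.78) → (155.97,52.24) → (163.34,44.10) → (162.80,33.13) → (154.66,25.76). Closed: final G1 returns to the first vertex.

**Shape 2** — `<rect>` rectangle, stroke `#0000ff` → engrave (S357, F3246). Machine vertices: (50.49,68.00) → (107.42,68.00) → (107.42,39.53) → (50.49,39.53) → (50.49,68.00). Closed: final G1 returns to the first vertex.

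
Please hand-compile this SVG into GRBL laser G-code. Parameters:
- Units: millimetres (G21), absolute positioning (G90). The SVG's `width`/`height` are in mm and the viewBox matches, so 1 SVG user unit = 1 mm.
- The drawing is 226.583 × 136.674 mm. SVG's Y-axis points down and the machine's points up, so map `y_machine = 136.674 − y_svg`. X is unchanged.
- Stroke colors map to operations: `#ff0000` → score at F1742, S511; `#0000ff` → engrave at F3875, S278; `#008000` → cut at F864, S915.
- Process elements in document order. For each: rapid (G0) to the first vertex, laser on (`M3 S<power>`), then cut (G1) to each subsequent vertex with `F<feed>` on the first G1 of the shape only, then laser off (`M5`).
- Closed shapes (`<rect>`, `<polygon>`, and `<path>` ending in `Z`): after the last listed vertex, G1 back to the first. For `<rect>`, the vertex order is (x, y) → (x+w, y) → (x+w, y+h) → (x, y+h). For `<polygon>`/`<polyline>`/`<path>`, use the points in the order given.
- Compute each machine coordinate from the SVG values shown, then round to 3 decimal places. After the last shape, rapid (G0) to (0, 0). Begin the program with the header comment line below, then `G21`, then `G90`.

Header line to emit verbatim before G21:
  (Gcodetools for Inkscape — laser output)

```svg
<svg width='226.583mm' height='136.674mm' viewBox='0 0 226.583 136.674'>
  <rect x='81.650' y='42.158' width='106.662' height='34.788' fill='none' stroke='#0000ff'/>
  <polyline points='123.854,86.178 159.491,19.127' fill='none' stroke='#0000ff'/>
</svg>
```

(Gcodetools for Inkscape — laser output)
G21
G90
G0 X81.650 Y94.516
M3 S278
G1 X188.312 Y94.516 F3875
G1 X188.312 Y59.728
G1 X81.650 Y59.728
G1 X81.650 Y94.516
M5
G0 X123.854 Y50.496
M3 S278
G1 X159.491 Y117.547 F3875
M5
G0 X0.000 Y0.000

1 u = 1 mm; y_m = 136.674 − y.

[1] `<rect>` rectangle, #0000ff→engrave S278 F3875: (81.650,94.516) → (188.312,94.516) → (188.312,59.728) → (81.650,59.728) → (81.650,94.516) (closed)

[2] `<polyline>` line segment, #0000ff→engrave S278 F3875: (123.854,50.496) → (159.491,117.547)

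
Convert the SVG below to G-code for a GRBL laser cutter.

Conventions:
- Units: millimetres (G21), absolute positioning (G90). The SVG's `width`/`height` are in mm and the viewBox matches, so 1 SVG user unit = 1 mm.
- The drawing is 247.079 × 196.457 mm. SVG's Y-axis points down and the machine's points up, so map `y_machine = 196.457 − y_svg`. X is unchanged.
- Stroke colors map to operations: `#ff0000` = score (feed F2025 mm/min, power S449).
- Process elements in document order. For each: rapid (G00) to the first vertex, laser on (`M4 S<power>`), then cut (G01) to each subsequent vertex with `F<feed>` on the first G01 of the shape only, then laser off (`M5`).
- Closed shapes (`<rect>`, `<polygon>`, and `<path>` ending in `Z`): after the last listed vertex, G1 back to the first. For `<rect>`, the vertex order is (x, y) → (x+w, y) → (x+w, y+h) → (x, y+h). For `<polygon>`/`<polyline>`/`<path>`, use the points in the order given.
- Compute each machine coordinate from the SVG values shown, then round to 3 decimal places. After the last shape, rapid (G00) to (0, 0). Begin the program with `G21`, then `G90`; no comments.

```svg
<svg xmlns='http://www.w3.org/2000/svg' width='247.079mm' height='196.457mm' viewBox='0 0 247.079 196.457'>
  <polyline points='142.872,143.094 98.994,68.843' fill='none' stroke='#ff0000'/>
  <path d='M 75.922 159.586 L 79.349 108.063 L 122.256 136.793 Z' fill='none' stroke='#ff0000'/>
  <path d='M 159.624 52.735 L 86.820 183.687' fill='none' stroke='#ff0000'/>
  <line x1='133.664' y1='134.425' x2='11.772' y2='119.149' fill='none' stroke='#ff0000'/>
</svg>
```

G21
G90
G00 X142.872 Y53.363
M4 S449
G01 X98.994 Y127.614 F2025
M5
G00 X75.922 Y36.871
M4 S449
G01 X79.349 Y88.394 F2025
G01 X122.256 Y59.664
G01 X75.922 Y36.871
M5
G00 X159.624 Y143.722
M4 S449
G01 X86.820 Y12.770 F2025
M5
G00 X133.664 Y62.032
M4 S449
G01 X11.772 Y77.308 F2025
M5
G00 X0.000 Y0.000

1 u = 1 mm; y_m = 196.457 − y.

[1] `<polyline>` line segment, #ff0000→score S449 F2025: (142.872,53.363) → (98.994,127.614)

[2] `<path>` regular polygon, #ff0000→score S449 F2025: (75.922,36.871) → (79.349,88.394) → (122.256,59.664) → (75.922,36.871) (closed)

[3] `<path>` line segment, #ff0000→score S449 F2025: (159.624,143.722) → (86.820,12.770)

[4] `<line>` line segment, #ff0000→score S449 F2025: (133.664,62.032) → (11.772,77.308)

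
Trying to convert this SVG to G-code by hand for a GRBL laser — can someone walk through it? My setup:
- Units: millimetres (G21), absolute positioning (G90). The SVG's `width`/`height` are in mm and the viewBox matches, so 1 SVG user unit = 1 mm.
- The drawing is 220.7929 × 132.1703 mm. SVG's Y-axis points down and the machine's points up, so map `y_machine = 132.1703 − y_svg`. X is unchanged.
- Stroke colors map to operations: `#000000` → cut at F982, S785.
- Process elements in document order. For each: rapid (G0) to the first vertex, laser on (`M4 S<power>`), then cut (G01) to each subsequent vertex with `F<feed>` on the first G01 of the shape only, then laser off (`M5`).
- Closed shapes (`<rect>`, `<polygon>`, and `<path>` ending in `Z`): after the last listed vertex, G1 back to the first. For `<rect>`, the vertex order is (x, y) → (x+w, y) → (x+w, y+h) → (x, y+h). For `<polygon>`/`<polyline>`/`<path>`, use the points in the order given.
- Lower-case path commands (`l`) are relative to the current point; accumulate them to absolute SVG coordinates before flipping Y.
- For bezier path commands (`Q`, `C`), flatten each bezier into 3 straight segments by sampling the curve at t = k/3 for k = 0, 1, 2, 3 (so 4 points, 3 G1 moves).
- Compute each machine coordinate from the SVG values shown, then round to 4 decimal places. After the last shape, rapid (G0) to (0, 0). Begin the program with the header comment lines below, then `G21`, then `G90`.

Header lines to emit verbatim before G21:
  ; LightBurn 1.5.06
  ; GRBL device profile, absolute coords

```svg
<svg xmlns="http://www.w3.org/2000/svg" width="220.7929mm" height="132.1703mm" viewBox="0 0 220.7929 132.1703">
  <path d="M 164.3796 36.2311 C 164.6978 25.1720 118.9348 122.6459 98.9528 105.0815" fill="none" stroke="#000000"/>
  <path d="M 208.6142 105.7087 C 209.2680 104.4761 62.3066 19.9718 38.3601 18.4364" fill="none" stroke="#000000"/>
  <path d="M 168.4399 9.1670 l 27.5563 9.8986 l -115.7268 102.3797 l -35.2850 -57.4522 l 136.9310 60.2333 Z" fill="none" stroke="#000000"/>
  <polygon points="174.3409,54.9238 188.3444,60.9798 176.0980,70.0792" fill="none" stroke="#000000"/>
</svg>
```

1 u = 1 mm; y_m = 132.1703 − y.

[1] `<path>` cubic bezier, #000000→cut S785 F982: (164.3796,95.9392) → (151.9990,79.1011) → (124.8669,39.5901) → (98.9528,27.0888)

[2] `<path>` cubic bezier, #000000→cut S785 F982: (208.6142,26.4616) → (170.0863,49.2944) → (93.2882,90.6993) → (38.3601,113.7339)

[3] `<path>` closed polygon, #000000→cut S785 F982: (168.4399,123.0033) → (195.9962,113.1047) → (80.2694,10.7250) → (44.9844,68.1772) → (181.9154,7.9439) → (168.4399,123.0033) (closed)

[4] `<polygon>` regular polygon, #000000→cut S785 F982: (174.3409,77.2465) → (188.3444,71.1905) → (176.0980,62.0911) → (174.3409,77.2465) (closed)

; LightBurn 1.5.06
; GRBL device profile, absolute coords
G21
G90
G0 X164.3796 Y95.9392
M4 S785
G01 X151.9990 Y79.1011 F982
G01 X124.8669 Y39.5901
G01 X98.9528 Y27.0888
M5
G0 X208.6142 Y26.4616
M4 S785
G01 X170.0863 Y49.2944 F982
G01 X93.2882 Y90.6993
G01 X38.3601 Y113.7339
M5
G0 X168.4399 Y123.0033
M4 S785
G01 X195.9962 Y113.1047 F982
G01 X80.2694 Y10.7250
G01 X44.9844 Y68.1772
G01 X181.9154 Y7.9439
G01 X168.4399 Y123.0033
M5
G0 X174.3409 Y77.2465
M4 S785
G01 X188.3444 Y71.1905 F982
G01 X176.0980 Y62.0911
G01 X174.3409 Y77.2465
M5
G0 X0.0000 Y0.0000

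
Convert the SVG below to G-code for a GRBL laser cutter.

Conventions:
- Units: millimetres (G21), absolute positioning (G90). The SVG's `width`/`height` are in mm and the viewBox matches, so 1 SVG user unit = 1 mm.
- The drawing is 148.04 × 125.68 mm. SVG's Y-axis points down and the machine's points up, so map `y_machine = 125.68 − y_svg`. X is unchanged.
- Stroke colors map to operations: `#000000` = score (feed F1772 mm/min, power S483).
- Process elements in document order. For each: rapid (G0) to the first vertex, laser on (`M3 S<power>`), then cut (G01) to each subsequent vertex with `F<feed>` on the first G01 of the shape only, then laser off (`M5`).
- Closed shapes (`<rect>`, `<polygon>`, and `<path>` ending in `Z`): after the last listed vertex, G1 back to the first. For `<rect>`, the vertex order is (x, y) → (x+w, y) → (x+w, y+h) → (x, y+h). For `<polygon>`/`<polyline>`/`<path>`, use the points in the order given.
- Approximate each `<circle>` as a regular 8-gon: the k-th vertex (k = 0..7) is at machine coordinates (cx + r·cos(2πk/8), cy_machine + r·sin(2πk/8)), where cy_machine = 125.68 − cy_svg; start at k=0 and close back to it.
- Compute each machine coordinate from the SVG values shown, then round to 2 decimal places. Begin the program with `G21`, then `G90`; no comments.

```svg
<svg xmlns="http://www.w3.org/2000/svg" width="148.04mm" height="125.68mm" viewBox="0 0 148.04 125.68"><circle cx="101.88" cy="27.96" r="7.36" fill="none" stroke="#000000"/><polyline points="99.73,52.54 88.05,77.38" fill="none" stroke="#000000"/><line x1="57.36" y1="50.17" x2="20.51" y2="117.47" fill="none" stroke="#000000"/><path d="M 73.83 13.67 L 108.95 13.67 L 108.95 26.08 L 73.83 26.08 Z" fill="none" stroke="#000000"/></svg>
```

G21
G90
G0 X109.24 Y97.72
M3 S483
G01 X107.08 Y102.92 F1772
G01 X101.88 Y105.08
G01 X96.68 Y102.92
G01 X94.52 Y97.72
G01 X96.68 Y92.52
G01 X101.88 Y90.36
G01 X107.08 Y92.52
G01 X109.24 Y97.72
M5
G0 X99.73 Y73.14
M3 S483
G01 X88.05 Y48.30 F1772
M5
G0 X57.36 Y75.51
M3 S483
G01 X20.51 Y8.21 F1772
M5
G0 X73.83 Y112.01
M3 S483
G01 X108.95 Y112.01 F1772
G01 X108.95 Y99.60
G01 X73.83 Y99.60
G01 X73.83 Y112.01
M5

Since the viewBox matches the mm dimensions, user units are millimetres directly. The only transform is the Y-flip y_m = 125.68 − y_svg.

Shape 1 is a circle drawn with `<circle>`. Its stroke #000000 means score at S483, F1772. After flipping Y the toolpath is (109.24,97.72) → (107.08,102.92) → (101.88,105.08) → (96.68,102.92) → (94.52,97.72) → (96.68,92.52) → (101.88,90.36) → (107.08,92.52) → (109.24,97.72), returning to the start.

Shape 2 is a line segment drawn with `<polyline>`. Its stroke #000000 means score at S483, F1772. After flipping Y the toolpath is (99.73,73.14) → (88.05,48.30).

Shape 3 is a line segment drawn with `<line>`. Its stroke #000000 means score at S483, F1772. After flipping Y the toolpath is (57.36,75.51) → (20.51,8.21).

Shape 4 is a rectangle drawn with `<path>`. Its stroke #000000 means score at S483, F1772. After flipping Y the toolpath is (73.83,112.01) → (108.95,112.01) → (108.95,99.60) → (73.83,99.60) → (73.83,112.01), returning to the start.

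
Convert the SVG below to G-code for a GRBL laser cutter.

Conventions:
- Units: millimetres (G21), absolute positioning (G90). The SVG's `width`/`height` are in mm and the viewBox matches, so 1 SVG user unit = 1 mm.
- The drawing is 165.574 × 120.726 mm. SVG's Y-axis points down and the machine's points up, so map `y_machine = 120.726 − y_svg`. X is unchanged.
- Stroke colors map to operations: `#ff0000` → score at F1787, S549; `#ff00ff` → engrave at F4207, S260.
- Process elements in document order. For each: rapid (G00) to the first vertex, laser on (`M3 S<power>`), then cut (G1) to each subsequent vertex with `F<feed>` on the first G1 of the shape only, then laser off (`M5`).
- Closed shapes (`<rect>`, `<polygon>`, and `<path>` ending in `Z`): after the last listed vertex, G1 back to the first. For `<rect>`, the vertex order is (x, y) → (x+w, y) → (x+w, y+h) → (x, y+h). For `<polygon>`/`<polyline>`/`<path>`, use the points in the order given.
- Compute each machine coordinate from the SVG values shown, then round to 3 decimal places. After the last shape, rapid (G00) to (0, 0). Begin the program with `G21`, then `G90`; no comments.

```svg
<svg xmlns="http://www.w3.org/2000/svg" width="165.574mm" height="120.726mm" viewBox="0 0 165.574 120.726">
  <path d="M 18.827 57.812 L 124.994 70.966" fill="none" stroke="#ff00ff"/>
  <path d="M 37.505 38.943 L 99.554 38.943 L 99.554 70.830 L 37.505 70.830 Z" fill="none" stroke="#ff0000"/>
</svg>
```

viewBox `0 0 165.574 120.726` with mm width/height → 1 unit = 1 mm. Flip: y_m = 120.726 − y_svg.

**Shape 1** — `<path>` line segment, stroke `#ff00ff` → engrave (S260, F4207). Machine vertices: (18.827,62.914) → (124.994,49.760). Open path.

**Shape 2** — `<path>` rectangle, stroke `#ff0000` → score (S549, F1787). Machine vertices: (37.505,81.783) → (99.554,81.783) → (99.554,49.896) → (37.505,49.896) → (37.505,81.783). Closed: final G1 returns to the first vertex.

G21
G90
G00 X18.827 Y62.914
M3 S260
G1 X124.994 Y49.760 F4207
M5
G00 X37.505 Y81.783
M3 S549
G1 X99.554 Y81.783 F1787
G1 X99.554 Y49.896
G1 X37.505 Y49.896
G1 X37.505 Y81.783
M5
G00 X0.000 Y0.000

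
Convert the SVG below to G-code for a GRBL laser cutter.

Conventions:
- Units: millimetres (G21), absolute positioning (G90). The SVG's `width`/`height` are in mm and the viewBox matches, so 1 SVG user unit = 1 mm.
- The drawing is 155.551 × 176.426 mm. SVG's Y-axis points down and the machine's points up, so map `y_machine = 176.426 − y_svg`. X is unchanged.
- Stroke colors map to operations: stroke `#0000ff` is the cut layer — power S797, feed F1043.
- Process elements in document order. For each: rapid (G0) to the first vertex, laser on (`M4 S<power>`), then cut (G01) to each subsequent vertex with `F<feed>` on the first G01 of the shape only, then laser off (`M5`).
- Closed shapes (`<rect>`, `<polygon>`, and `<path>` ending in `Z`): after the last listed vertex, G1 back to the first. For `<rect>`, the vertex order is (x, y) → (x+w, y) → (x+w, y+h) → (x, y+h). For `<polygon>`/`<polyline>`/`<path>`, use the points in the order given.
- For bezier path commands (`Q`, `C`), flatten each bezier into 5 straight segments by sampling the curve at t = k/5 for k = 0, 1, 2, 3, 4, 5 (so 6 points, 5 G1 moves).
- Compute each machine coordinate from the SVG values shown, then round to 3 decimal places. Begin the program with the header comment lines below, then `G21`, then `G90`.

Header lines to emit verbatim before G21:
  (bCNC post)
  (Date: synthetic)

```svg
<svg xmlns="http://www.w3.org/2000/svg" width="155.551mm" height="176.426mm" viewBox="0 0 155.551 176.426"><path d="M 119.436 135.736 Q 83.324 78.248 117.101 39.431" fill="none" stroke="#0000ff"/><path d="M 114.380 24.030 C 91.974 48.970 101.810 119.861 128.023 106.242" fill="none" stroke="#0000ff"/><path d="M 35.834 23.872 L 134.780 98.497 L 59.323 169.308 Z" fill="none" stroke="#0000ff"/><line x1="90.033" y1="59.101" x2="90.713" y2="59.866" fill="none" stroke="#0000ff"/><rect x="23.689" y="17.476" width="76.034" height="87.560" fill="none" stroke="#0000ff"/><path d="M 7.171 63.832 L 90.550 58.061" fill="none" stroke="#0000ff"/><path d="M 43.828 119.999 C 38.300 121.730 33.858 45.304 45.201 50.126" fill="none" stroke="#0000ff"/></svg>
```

(bCNC post)
(Date: synthetic)
G21
G90
G0 X119.436 Y40.690
M4 S797
G01 X107.787 Y62.938 F1043
G01 X101.729 Y83.693
G01 X101.262 Y102.954
G01 X106.386 Y120.721
G01 X117.101 Y136.995
M5
G0 X114.380 Y152.396
M4 S797
G01 X104.679 Y132.962 F1043
G01 X101.954 Y108.761
G01 X105.444 Y86.056
G01 X114.387 Y71.110
G01 X128.023 Y70.184
M5
G0 X35.834 Y152.554
M4 S797
G01 X134.780 Y77.929 F1043
G01 X59.323 Y7.118
G01 X35.834 Y152.554
M5
G0 X90.033 Y117.325
M4 S797
G01 X90.713 Y116.560 F1043
M5
G0 X23.689 Y158.950
M4 S797
G01 X99.723 Y158.950 F1043
G01 X99.723 Y71.390
G01 X23.689 Y71.390
G01 X23.689 Y158.950
M5
G0 X7.171 Y112.594
M4 S797
G01 X90.550 Y118.365 F1043
M5
G0 X43.828 Y56.427
M4 S797
G01 X40.759 Y63.492 F1043
G01 X38.656 Y81.663
G01 X38.225 Y103.289
G01 X40.172 Y120.719
G01 X45.201 Y126.300
M5

Since the viewBox matches the mm dimensions, user units are millimetres directly. The only transform is the Y-flip y_m = 176.426 − y_svg.

Shape 1 is a quadratic bezier drawn with `<path>`. Its stroke #0000ff means cut at S797, F1043. After flipping Y the toolpath is (119.436,40.690) → (107.787,62.938) → (101.729,83.693) → (101.262,102.954) → (106.386,120.721) → (117.101,136.995).

Shape 2 is a cubic bezier drawn with `<path>`. Its stroke #0000ff means cut at S797, F1043. After flipping Y the toolpath is (114.380,152.396) → (104.679,132.962) → (101.954,108.761) → (105.444,86.056) → (114.387,71.110) → (128.023,70.184).

Shape 3 is a closed polygon drawn with `<path>`. Its stroke #0000ff means cut at S797, F1043. After flipping Y the toolpath is (35.834,152.554) → (134.780,77.929) → (59.323,7.118) → (35.834,152.554), returning to the start.

Shape 4 is a line segment drawn with `<line>`. Its stroke #0000ff means cut at S797, F1043. After flipping Y the toolpath is (90.033,117.325) → (90.713,116.560).

Shape 5 is a rectangle drawn with `<rect>`. Its stroke #0000ff means cut at S797, F1043. After flipping Y the toolpath is (23.689,158.950) → (99.723,158.950) → (99.723,71.390) → (23.689,71.390) → (23.689,158.950), returning to the start.

Shape 6 is a line segment drawn with `<path>`. Its stroke #0000ff means cut at S797, F1043. After flipping Y the toolpath is (7.171,112.594) → (90.550,118.365).

Shape 7 is a cubic bezier drawn with `<path>`. Its stroke #0000ff means cut at S797, F1043. After flipping Y the toolpath is (43.828,56.427) → (40.759,63.492) → (38.656,81.663) → (38.225,103.289) → (40.172,120.719) → (45.201,126.300).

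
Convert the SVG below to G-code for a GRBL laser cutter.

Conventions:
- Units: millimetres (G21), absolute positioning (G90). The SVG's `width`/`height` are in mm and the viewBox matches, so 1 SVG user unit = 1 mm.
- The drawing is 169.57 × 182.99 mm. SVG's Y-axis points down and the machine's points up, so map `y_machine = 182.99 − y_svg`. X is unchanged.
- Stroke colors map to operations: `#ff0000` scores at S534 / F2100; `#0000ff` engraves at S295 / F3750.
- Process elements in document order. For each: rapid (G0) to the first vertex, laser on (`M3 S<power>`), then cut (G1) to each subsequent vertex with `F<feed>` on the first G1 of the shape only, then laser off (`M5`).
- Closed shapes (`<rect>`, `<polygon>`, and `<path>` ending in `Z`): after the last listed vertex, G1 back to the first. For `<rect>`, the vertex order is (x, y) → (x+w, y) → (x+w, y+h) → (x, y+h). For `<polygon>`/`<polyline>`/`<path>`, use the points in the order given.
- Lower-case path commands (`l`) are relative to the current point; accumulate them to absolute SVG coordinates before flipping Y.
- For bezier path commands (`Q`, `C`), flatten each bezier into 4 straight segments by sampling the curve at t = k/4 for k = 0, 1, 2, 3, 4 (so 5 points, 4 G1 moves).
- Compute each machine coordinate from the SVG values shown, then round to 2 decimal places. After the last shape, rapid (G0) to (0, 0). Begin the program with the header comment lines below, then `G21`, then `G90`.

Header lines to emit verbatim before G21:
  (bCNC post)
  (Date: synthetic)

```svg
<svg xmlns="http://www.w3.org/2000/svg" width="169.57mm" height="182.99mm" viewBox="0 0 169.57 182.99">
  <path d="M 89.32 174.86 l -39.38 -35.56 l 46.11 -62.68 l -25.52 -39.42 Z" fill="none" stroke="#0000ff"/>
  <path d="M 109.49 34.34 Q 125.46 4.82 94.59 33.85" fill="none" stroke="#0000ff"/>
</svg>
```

viewBox `0 0 169.57 182.99` with mm width/height → 1 unit = 1 mm. Flip: y_m = 182.99 − y_svg.

**Shape 1** — `<path>` closed polygon, stroke `#0000ff` → engrave (S295, F3750). Machine vertices: (89.32,8.13) → (49.94,43.69) → (96.05,106.37) → (70.53,145.79) → (89.32,8.13). Closed: final G1 returns to the first vertex.

**Shape 2** — `<path>` quadratic bezier, stroke `#0000ff` → engrave (S295, F3750). Control points (SVG): P0=(109.49,34.34), P1=(125.46,4.82), P2=(94.59,33.85); sampled at t=k/4. Machine vertices: (109.49,148.65) → (114.55,159.75) → (113.75,163.53) → (107.10,160.00) → (94.59,149.14). Open path.

(bCNC post)
(Date: synthetic)
G21
G90
G0 X89.32 Y8.13
M3 S295
G1 X49.94 Y43.69 F3750
G1 X96.05 Y106.37
G1 X70.53 Y145.79
G1 X89.32 Y8.13
M5
G0 X109.49 Y148.65
M3 S295
G1 X114.55 Y159.75 F3750
G1 X113.75 Y163.53
G1 X107.10 Y160.00
G1 X94.59 Y149.14
M5
G0 X0.00 Y0.00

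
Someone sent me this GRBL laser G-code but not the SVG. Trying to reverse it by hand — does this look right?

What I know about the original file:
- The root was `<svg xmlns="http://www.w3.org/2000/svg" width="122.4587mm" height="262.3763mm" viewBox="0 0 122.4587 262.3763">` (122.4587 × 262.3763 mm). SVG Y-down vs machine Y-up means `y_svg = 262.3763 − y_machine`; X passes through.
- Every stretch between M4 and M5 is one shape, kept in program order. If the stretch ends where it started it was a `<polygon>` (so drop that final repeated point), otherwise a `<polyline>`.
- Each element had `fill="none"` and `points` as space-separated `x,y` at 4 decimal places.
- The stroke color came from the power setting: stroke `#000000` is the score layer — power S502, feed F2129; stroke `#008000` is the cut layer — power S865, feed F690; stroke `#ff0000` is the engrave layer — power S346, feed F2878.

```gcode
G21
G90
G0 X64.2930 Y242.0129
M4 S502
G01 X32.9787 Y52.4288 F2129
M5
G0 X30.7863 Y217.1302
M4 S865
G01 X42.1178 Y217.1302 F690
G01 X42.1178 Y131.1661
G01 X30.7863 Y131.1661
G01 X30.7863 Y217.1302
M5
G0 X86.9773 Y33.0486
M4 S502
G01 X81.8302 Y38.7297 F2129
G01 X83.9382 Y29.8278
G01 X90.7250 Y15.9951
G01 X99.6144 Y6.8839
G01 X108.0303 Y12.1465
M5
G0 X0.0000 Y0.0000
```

Each laser-on run becomes one SVG element. Flip Y back into SVG space with y_svg = 262.3763 − y_machine.

Run 1: power S502 maps to stroke `#000000` (score). The run is open, so emit a `<polyline>` with points (Y-flipped): 64.2930,20.3634 32.9787,209.9475.

Run 2: power S865 maps to stroke `#008000` (cut). The run returns to its start, so emit a `<polygon>` with points (Y-flipped): 30.7863,45.2461 42.1178,45.2461 42.1178,131.2102 30.7863,131.2102.

Run 3: power S502 maps to stroke `#000000` (score). The run is open, so emit a `<polyline>` with points (Y-flipped): 86.9773,229.3277 81.8302,223.6466 83.9382,232.5485 90.7250,246.3812 99.6144,255.4924 108.0303,250.2298.

<svg xmlns="http://www.w3.org/2000/svg" width="122.4587mm" height="262.3763mm" viewBox="0 0 122.4587 262.3763">
  <polyline points="64.2930,20.3634 32.9787,209.9475" fill="none" stroke="#000000"/>
  <polygon points="30.7863,45.2461 42.1178,45.2461 42.1178,131.2102 30.7863,131.2102" fill="none" stroke="#008000"/>
  <polyline points="86.9773,229.3277 81.8302,223.6466 83.9382,232.5485 90.7250,246.3812 99.6144,255.4924 108.0303,250.2298" fill="none" stroke="#000000"/>
</svg>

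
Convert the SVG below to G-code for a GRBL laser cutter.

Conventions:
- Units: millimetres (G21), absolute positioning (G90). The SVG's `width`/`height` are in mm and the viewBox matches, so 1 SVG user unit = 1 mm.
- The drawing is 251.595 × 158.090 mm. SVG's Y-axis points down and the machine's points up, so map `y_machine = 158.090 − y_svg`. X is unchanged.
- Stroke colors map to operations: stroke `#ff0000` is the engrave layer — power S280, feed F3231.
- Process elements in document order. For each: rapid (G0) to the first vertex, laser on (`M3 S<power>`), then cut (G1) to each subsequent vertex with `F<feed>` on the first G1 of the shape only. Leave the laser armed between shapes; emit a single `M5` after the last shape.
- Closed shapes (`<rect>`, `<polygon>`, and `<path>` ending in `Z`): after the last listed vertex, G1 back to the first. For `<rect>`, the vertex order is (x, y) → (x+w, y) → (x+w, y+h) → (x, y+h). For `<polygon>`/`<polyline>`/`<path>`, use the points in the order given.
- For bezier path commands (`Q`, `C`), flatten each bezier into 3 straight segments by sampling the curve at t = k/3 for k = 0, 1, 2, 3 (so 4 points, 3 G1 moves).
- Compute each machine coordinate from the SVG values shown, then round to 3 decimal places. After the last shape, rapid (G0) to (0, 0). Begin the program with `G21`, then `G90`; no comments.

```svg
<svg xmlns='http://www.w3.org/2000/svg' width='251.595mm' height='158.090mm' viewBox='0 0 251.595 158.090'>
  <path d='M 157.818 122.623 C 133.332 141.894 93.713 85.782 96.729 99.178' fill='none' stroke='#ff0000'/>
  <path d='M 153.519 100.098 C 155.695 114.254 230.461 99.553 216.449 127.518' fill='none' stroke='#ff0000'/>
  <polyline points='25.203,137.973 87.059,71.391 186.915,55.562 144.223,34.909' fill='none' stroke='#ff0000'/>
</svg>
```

Since the viewBox matches the mm dimensions, user units are millimetres directly. The only transform is the Y-flip y_m = 158.090 − y_svg.

Shape 1 is a cubic bezier drawn with `<path>`. Its stroke #ff0000 means engrave at S280, F3231. After flipping Y the toolpath is (157.818,35.467) → (130.427,35.957) → (105.785,54.505) → (96.729,58.912).

Shape 2 is a cubic bezier drawn with `<path>`. Its stroke #ff0000 means engrave at S280, F3231. After flipping Y the toolpath is (153.519,57.992) → (173.915,50.806) → (206.845,46.964) → (216.449,30.572).

Shape 3 is a open polyline drawn with `<polyline>`. Its stroke #ff0000 means engrave at S280, F3231. After flipping Y the toolpath is (25.203,20.117) → (87.059,86.699) → (186.915,102.528) → (144.223,123.181).

G21
G90
G0 X157.818 Y35.467
M3 S280
G1 X130.427 Y35.957 F3231
G1 X105.785 Y54.505
G1 X96.729 Y58.912
G0 X153.519 Y57.992
M3 S280
G1 X173.915 Y50.806 F3231
G1 X206.845 Y46.964
G1 X216.449 Y30.572
G0 X25.203 Y20.117
M3 S280
G1 X87.059 Y86.699 F3231
G1 X186.915 Y102.528
G1 X144.223 Y123.181
M5
G0 X0.000 Y0.000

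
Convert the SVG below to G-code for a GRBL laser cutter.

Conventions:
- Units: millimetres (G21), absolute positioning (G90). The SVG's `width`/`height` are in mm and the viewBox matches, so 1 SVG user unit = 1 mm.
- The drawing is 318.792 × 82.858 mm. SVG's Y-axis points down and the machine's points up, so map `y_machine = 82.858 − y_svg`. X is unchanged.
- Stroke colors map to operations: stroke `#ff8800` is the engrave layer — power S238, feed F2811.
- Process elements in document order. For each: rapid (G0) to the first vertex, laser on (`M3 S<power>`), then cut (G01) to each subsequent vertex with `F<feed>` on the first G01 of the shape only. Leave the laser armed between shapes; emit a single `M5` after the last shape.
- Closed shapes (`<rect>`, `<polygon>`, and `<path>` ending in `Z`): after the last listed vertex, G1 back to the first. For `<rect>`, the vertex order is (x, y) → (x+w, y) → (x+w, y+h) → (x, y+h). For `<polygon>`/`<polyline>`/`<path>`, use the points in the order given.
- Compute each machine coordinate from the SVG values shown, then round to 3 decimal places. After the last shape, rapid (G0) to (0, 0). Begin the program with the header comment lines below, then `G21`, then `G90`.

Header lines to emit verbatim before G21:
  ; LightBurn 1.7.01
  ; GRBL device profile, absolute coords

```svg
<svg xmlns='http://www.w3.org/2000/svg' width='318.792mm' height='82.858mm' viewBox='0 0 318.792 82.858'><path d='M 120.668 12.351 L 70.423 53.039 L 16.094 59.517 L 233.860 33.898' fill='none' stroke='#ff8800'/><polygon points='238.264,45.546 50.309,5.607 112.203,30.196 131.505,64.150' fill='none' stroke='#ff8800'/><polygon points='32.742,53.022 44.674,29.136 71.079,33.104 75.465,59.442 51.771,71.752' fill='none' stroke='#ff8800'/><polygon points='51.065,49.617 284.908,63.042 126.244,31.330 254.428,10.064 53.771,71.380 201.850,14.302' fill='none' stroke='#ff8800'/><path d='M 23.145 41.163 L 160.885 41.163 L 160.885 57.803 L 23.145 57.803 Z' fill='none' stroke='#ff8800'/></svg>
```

viewBox `0 0 318.792 82.858` with mm width/height → 1 unit = 1 mm. Flip: y_m = 82.858 − y_svg.

**Shape 1** — `<path>` open polyline, stroke `#ff8800` → engrave (S238, F2811). Machine vertices: (120.668,70.507) → (70.423,29.819) → (16.094,23.341) → (233.860,48.960). Open path.

**Shape 2** — `<polygon>` closed polygon, stroke `#ff8800` → engrave (S238, F2811). Machine vertices: (238.264,37.312) → (50.309,77.251) → (112.203,52.662) → (131.505,18.708) → (238.264,37.312). Closed: final G1 returns to the first vertex.

**Shape 3** — `<polygon>` regular polygon, stroke `#ff8800` → engrave (S238, F2811). Machine vertices: (32.742,29.836) → (44.674,53.722) → (71.079,49.754) → (75.465,23.416) → (51.771,11.106) → (32.742,29.836). Closed: final G1 returns to the first vertex.

**Shape 4** — `<polygon>` closed polygon, stroke `#ff8800` → engrave (S238, F2811). Machine vertices: (51.065,33.241) → (284.908,19.816) → (126.244,51.528) → (254.428,72.794) → (53.771,11.478) → (201.850,68.556) → (51.065,33.241). Closed: final G1 returns to the first vertex.

**Shape 5** — `<path>` rectangle, stroke `#ff8800` → engrave (S238, F2811). Machine vertices: (23.145,41.695) → (160.885,41.695) → (160.885,25.055) → (23.145,25.055) → (23.145,41.695). Closed: final G1 returns to the first vertex.

; LightBurn 1.7.01
; GRBL device profile, absolute coords
G21
G90
G0 X120.668 Y70.507
M3 S238
G01 X70.423 Y29.819 F2811
G01 X16.094 Y23.341
G01 X233.860 Y48.960
G0 X238.264 Y37.312
M3 S238
G01 X50.309 Y77.251 F2811
G01 X112.203 Y52.662
G01 X131.505 Y18.708
G01 X238.264 Y37.312
G0 X32.742 Y29.836
M3 S238
G01 X44.674 Y53.722 F2811
G01 X71.079 Y49.754
G01 X75.465 Y23.416
G01 X51.771 Y11.106
G01 X32.742 Y29.836
G0 X51.065 Y33.241
M3 S238
G01 X284.908 Y19.816 F2811
G01 X126.244 Y51.528
G01 X254.428 Y72.794
G01 X53.771 Y11.478
G01 X201.850 Y68.556
G01 X51.065 Y33.241
G0 X23.145 Y41.695
M3 S238
G01 X160.885 Y41.695 F2811
G01 X160.885 Y25.055
G01 X23.145 Y25.055
G01 X23.145 Y41.695
M5
G0 X0.000 Y0.000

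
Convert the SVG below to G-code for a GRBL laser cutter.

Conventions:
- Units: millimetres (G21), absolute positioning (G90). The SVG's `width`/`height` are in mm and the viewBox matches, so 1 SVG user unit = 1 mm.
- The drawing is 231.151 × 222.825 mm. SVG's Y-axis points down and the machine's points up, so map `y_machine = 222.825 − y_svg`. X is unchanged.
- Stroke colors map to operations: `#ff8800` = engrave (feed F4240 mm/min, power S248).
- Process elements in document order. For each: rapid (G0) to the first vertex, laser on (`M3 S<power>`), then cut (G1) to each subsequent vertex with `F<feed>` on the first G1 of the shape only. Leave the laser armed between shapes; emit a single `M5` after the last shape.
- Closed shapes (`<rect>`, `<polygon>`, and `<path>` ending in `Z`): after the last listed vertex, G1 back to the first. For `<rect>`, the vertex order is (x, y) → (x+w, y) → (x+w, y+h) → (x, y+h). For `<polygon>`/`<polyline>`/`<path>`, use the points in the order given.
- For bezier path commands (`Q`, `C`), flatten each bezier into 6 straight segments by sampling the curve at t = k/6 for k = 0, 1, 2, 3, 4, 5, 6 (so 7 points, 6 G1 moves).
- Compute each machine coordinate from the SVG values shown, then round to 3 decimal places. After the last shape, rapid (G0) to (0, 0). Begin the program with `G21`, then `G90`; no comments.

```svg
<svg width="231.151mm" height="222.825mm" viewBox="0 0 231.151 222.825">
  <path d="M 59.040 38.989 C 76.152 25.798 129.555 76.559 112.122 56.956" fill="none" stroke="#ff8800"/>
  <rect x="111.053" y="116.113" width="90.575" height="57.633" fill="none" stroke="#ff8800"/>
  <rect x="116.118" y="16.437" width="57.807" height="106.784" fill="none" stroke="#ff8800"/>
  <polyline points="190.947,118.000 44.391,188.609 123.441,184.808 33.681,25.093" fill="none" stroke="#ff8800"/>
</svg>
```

viewBox `0 0 231.151 222.825` with mm width/height → 1 unit = 1 mm. Flip: y_m = 222.825 − y_svg.

**Shape 1** — `<path>` cubic bezier, stroke `#ff8800` → engrave (S248, F4240). Control points (SVG): P0=(59.040,38.989), P1=(76.152,25.798), P2=(129.555,76.559), P3=(112.122,56.956); sampled at t=k/6. Machine vertices: (59.040,183.836) → (70.124,185.724) → (84.281,180.684) → (98.535,172.448) → (109.911,164.746) → (115.431,161.309) → (112.122,165.869). Open path.

**Shape 2** — `<rect>` rectangle, stroke `#ff8800` → engrave (S248, F4240). Machine vertices: (111.053,106.712) → (201.628,106.712) → (201.628,49.079) → (111.053,49.079) → (111.053,106.712). Closed: final G1 returns to the first vertex.

**Shape 3** — `<rect>` rectangle, stroke `#ff8800` → engrave (S248, F4240). Machine vertices: (116.118,206.388) → (173.925,206.388) → (173.925,99.604) → (116.118,99.604) → (116.118,206.388). Closed: final G1 returns to the first vertex.

**Shape 4** — `<polyline>` open polyline, stroke `#ff8800` → engrave (S248, F4240). Machine vertices: (190.947,104.825) → (44.391,34.216) → (123.441,38.017) → (33.681,197.732). Open path.

G21
G90
G0 X59.040 Y183.836
M3 S248
G1 X70.124 Y185.724 F4240
G1 X84.281 Y180.684
G1 X98.535 Y172.448
G1 X109.911 Y164.746
G1 X115.431 Y161.309
G1 X112.122 Y165.869
G0 X111.053 Y106.712
M3 S248
G1 X201.628 Y106.712 F4240
G1 X201.628 Y49.079
G1 X111.053 Y49.079
G1 X111.053 Y106.712
G0 X116.118 Y206.388
M3 S248
G1 X173.925 Y206.388 F4240
G1 X173.925 Y99.604
G1 X116.118 Y99.604
G1 X116.118 Y206.388
G0 X190.947 Y104.825
M3 S248
G1 X44.391 Y34.216 F4240
G1 X123.441 Y38.017
G1 X33.681 Y197.732
M5
G0 X0.000 Y0.000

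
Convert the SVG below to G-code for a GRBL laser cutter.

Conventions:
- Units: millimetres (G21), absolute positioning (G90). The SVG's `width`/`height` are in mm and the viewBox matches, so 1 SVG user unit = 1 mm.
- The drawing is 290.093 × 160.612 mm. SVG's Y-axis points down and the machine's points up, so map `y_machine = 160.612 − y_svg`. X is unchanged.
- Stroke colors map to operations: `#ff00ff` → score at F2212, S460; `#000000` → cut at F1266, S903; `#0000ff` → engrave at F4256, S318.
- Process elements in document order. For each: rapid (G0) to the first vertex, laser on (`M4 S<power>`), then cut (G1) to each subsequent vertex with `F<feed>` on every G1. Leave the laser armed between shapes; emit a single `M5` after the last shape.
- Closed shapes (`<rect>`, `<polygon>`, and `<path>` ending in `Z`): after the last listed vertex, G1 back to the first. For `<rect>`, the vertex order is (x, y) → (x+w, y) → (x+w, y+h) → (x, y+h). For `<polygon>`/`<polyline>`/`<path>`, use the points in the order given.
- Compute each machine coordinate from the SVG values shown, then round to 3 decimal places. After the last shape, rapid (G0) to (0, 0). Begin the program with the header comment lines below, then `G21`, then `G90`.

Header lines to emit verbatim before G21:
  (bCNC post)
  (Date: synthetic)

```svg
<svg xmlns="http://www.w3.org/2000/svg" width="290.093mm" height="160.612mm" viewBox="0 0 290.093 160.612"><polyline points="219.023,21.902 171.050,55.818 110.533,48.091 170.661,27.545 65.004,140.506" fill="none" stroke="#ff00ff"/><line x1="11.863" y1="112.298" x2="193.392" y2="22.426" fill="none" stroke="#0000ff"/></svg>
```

Since the viewBox matches the mm dimensions, user units are millimetres directly. The only transform is the Y-flip y_m = 160.612 − y_svg.

Shape 1 is a open polyline drawn with `<polyline>`. Its stroke #ff00ff means score at S460, F2212. After flipping Y the toolpath is (219.023,138.710) → (171.050,104.794) → (110.533,112.521) → (170.661,133.067) → (65.004,20.106).

Shape 2 is a line segment drawn with `<line>`. Its stroke #0000ff means engrave at S318, F4256. After flipping Y the toolpath is (11.863,48.314) → (193.392,138.186).

(bCNC post)
(Date: synthetic)
G21
G90
G0 X219.023 Y138.710
M4 S460
G1 X171.050 Y104.794 F2212
G1 X110.533 Y112.521 F2212
G1 X170.661 Y133.067 F2212
G1 X65.004 Y20.106 F2212
G0 X11.863 Y48.314
M4 S318
G1 X193.392 Y138.186 F4256
M5
G0 X0.000 Y0.000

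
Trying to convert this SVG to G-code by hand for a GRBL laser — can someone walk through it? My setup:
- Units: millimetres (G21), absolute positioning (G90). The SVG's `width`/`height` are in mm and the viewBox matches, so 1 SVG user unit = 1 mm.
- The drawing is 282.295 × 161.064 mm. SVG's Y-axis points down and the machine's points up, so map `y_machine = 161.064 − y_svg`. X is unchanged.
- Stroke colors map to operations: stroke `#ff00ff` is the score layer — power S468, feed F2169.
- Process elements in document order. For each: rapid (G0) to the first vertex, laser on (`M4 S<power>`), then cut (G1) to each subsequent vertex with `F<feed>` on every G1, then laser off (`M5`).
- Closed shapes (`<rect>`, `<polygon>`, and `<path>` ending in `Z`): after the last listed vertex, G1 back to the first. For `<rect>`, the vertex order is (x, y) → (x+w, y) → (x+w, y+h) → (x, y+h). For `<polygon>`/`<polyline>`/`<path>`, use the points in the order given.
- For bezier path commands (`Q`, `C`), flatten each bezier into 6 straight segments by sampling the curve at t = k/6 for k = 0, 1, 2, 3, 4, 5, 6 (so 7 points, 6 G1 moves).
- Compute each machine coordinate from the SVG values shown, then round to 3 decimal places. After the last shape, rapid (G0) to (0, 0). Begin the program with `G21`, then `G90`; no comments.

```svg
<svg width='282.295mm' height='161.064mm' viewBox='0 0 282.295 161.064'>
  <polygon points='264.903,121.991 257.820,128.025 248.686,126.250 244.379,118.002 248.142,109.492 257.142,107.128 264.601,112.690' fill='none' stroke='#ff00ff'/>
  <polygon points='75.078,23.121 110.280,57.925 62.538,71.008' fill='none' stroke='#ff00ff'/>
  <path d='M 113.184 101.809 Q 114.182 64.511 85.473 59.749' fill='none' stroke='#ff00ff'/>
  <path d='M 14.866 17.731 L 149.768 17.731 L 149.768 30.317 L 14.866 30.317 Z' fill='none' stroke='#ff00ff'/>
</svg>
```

Since the viewBox matches the mm dimensions, user units are millimetres directly. The only transform is the Y-flip y_m = 161.064 − y_svg.

Shape 1 is a regular polygon drawn with `<polygon>`. Its stroke #ff00ff means score at S468, F2169. After flipping Y the toolpath is (264.903,39.073) → (257.820,33.039) → (248.686,34.814) → (244.379,43.062) → (248.142,51.572) → (257.142,53.936) → (264.601,48.374) → (264.903,39.073), returning to the start.

Shape 2 is a regular polygon drawn with `<polygon>`. Its stroke #ff00ff means score at S468, F2169. After flipping Y the toolpath is (75.078,137.943) → (110.280,103.139) → (62.538,90.056) → (75.078,137.943), returning to the start.

Shape 3 is a quadratic bezier drawn with `<path>`. Its stroke #ff00ff means score at S468, F2169. After flipping Y the toolpath is (113.184,59.255) → (112.691,70.784) → (110.549,80.505) → (106.755,88.419) → (101.312,94.525) → (94.217,98.824) → (85.473,101.315).

Shape 4 is a rectangle drawn with `<path>`. Its stroke #ff00ff means score at S468, F2169. After flipping Y the toolpath is (14.866,143.333) → (149.768,143.333) → (149.768,130.747) → (14.866,130.747) → (14.866,143.333), returning to the start.

G21
G90
G0 X264.903 Y39.073
M4 S468
G1 X257.820 Y33.039 F2169
G1 X248.686 Y34.814 F2169
G1 X244.379 Y43.062 F2169
G1 X248.142 Y51.572 F2169
G1 X257.142 Y53.936 F2169
G1 X264.601 Y48.374 F2169
G1 X264.903 Y39.073 F2169
M5
G0 X75.078 Y137.943
M4 S468
G1 X110.280 Y103.139 F2169
G1 X62.538 Y90.056 F2169
G1 X75.078 Y137.943 F2169
M5
G0 X113.184 Y59.255
M4 S468
G1 X112.691 Y70.784 F2169
G1 X110.549 Y80.505 F2169
G1 X106.755 Y88.419 F2169
G1 X101.312 Y94.525 F2169
G1 X94.217 Y98.824 F2169
G1 X85.473 Y101.315 F2169
M5
G0 X14.866 Y143.333
M4 S468
G1 X149.768 Y143.333 F2169
G1 X149.768 Y130.747 F2169
G1 X14.866 Y130.747 F2169
G1 X14.866 Y143.333 F2169
M5
G0 X0.000 Y0.000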